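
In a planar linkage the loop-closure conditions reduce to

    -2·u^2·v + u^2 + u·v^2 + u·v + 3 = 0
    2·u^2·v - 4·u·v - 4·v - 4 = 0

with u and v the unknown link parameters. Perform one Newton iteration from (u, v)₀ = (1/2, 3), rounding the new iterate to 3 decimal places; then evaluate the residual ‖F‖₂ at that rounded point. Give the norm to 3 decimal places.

At (1/2, 3): F = (7.750, -20.500).
Jacobian J = [[-4·u·v + 2·u + v^2 + v, -2·u^2 + 2·u·v + u], [4·u·v - 4·v, 2·u^2 - 4·u - 4]].
At the point, J = [[7.000, 3.000], [-6.000, -5.500]] (det J = -20.500).
Solving J·Δ = −F gives Δ = (0.921, -4.732).
Then the next iterate is (u, v)₁ = (1.421, -1.732).
Re-evaluating at (1.421, -1.732): F = (13.81547, 5.77804), so ‖F‖₂ = 14.975.

14.975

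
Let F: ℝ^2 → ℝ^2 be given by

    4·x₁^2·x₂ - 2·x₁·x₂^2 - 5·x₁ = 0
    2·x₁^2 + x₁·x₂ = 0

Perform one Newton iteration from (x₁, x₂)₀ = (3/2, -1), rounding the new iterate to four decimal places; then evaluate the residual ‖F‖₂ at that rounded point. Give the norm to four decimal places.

6.0308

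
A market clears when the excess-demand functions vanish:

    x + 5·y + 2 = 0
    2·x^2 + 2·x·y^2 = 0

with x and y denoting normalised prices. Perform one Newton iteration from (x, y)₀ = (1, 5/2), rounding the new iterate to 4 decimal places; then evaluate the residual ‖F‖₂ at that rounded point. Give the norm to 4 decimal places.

At (1, 5/2): F = (15.5000, 14.5000).
Jacobian J = [[1, 5], [4·x + 2·y^2, 4·x·y]].
At the point, J = [[1.0000, 5.0000], [16.5000, 10.0000]] (det J = -72.5000).
Solving J·Δ = −F gives Δ = (1.1379, -3.3276).
Then the next iterate is (x, y)₁ = (2.1379, -0.8276).
Re-evaluating at (2.1379, -0.8276): F = (-0.0001, 12.069821), so ‖F‖₂ = 12.0698.

12.0698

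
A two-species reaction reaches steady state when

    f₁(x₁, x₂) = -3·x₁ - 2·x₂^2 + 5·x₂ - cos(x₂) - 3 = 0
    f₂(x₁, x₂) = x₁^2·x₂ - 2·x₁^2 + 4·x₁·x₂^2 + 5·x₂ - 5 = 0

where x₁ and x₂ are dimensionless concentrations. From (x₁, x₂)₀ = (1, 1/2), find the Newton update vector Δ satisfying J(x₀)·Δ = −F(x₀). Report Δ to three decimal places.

(-1.664, -0.033)

At (1, 1/2): F = (-4.87758, -3.000).
Jacobian J = [[-3, -4·x₂ + sin(x₂) + 5], [2·x₁·x₂ - 4·x₁ + 4·x₂^2, x₁^2 + 8·x₁·x₂ + 5]].
At the point, J = [[-3.000, 3.47943], [-2.000, 10.000]] (det J = -23.04115).
Solving J·Δ = −F gives Δ = (-1.664, -0.033).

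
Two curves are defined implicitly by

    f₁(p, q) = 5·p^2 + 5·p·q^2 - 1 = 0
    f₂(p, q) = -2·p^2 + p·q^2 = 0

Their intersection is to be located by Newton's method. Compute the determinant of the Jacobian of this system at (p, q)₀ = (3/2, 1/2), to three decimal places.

67.500

J = [[10·p + 5·q^2, 10·p·q], [-4·p + q^2, 2·p·q]].
At the point, J = [[16.250, 7.500], [-5.750, 1.500]].
det J = 67.500.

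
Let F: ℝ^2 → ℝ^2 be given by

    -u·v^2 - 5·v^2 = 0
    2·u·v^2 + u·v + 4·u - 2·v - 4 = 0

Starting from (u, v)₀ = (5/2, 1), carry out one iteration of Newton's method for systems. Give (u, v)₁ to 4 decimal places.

(1.5079, 0.5661)

At (5/2, 1): F = (-7.5000, 11.5000).
Jacobian J = [[-v^2, -2·u·v - 10·v], [2·v^2 + v + 4, 4·u·v + u - 2]].
At the point, J = [[-1.0000, -15.0000], [7.0000, 10.5000]] (det J = 94.5000).
Solving J·Δ = −F gives Δ = (-0.9921, -0.4339).
Then the next iterate is (u, v)₁ = (1.5079, 0.5661).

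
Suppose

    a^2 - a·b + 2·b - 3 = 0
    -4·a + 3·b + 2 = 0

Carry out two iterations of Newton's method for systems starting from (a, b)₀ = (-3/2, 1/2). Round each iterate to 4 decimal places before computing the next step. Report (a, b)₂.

(8.8715, 11.1620)

At (-3/2, 1/2): F = (1.0000, 9.5000).
Jacobian J = [[2·a - b, -a + 2], [-4, 3]].
At the point, J = [[-3.5000, 3.5000], [-4.0000, 3.0000]] (det J = 3.5000).
Solving J·Δ = −F gives Δ = (8.6429, 8.3571).
Then the next iterate is (a, b)₁ = (7.1429, 8.8571).
Round to (7.1429, 8.8571) and repeat: F = (2.469841, -0.0003), J = [[5.4287, -5.1429], [-4.0000, 3.0000]].
Δ = (1.7286, 2.3049), so (a, b)₂ = (8.8715, 11.1620).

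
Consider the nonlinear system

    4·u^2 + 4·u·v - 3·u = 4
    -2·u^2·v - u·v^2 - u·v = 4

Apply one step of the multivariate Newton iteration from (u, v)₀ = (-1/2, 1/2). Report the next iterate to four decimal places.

(-5.0000, 10.5000)

At (-1/2, 1/2): F = (-2.5000, -3.8750).
Jacobian J = [[8·u + 4·v - 3, 4·u], [-4·u·v - v^2 - v, -2·u^2 - 2·u·v - u]].
At the point, J = [[-5.0000, -2.0000], [0.2500, 0.5000]] (det J = -2.0000).
Solving J·Δ = −F gives Δ = (-4.5000, 10.0000).
Then the next iterate is (u, v)₁ = (-5.0000, 10.5000).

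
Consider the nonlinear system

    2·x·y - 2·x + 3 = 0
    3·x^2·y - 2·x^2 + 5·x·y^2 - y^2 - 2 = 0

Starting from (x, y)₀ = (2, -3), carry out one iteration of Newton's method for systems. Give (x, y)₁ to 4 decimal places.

(0.7771, -2.1958)

At (2, -3): F = (-13.0000, 35.0000).
Jacobian J = [[2·y - 2, 2·x], [6·x·y - 4·x + 5·y^2, 3·x^2 + 10·x·y - 2·y]].
At the point, J = [[-8.0000, 4.0000], [1.0000, -42.0000]] (det J = 332.0000).
Solving J·Δ = −F gives Δ = (-1.2229, 0.8042).
Then the next iterate is (x, y)₁ = (0.7771, -2.1958).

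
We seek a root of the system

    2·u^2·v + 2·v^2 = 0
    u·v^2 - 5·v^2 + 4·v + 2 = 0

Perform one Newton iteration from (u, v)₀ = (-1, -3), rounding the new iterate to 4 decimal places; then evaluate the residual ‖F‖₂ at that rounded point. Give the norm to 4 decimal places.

16.3338

At (-1, -3): F = (12.0000, -64.0000).
Jacobian J = [[4·u·v, 2·u^2 + 4·v], [v^2, 2·u·v - 10·v + 4]].
At the point, J = [[12.0000, -10.0000], [9.0000, 40.0000]] (det J = 570.0000).
Solving J·Δ = −F gives Δ = (0.2807, 1.5368).
Then the next iterate is (u, v)₁ = (-0.7193, -1.4632).
Re-evaluating at (-0.7193, -1.4632): F = (2.767811, -16.097560), so ‖F‖₂ = 16.3338.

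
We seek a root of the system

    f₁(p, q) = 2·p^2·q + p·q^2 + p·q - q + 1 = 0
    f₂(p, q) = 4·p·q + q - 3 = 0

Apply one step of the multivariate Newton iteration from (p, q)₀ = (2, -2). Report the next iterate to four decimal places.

At (2, -2): F = (-9.0000, -21.0000).
Jacobian J = [[4·p·q + q^2 + q, 2·p^2 + 2·p·q + p - 1], [4·q, 4·p + 1]].
At the point, J = [[-14.0000, 1.0000], [-8.0000, 9.0000]] (det J = -118.0000).
Solving J·Δ = −F gives Δ = (-0.5085, 1.8814).
Then the next iterate is (p, q)₁ = (1.4915, -0.1186).

(1.4915, -0.1186)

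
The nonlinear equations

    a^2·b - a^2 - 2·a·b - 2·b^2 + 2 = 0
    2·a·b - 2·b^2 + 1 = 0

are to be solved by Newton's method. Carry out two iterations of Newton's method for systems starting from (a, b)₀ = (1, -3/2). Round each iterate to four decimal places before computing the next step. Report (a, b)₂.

(-4.5933, 13.9636)

At (1, -3/2): F = (-2.0000, -6.5000).
Jacobian J = [[2·a·b - 2·a - 2·b, a^2 - 2·a - 4·b], [2·b, 2·a - 4·b]].
At the point, J = [[-2.0000, 5.0000], [-3.0000, 8.0000]] (det J = -1.0000).
Solving J·Δ = −F gives Δ = (16.5000, 7.0000).
Then the next iterate is (a, b)₁ = (17.5000, 5.5000).
Round to (17.5000, 5.5000) and repeat: F = (1127.1250, 133.0000), J = [[146.5000, 249.2500], [11.0000, 13.0000]].
Δ = (-22.0933, 8.4636), so (a, b)₂ = (-4.5933, 13.9636).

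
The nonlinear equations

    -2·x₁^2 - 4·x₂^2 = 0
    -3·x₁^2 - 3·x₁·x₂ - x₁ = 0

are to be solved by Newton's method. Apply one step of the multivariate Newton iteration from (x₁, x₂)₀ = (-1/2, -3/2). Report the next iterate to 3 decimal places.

(-0.290, -0.743)

At (-1/2, -3/2): F = (-9.500, -2.500).
Jacobian J = [[-4·x₁, -8·x₂], [-6·x₁ - 3·x₂ - 1, -3·x₁]].
At the point, J = [[2.000, 12.000], [6.500, 1.500]] (det J = -75.000).
Solving J·Δ = −F gives Δ = (0.210, 0.757).
Then the next iterate is (x₁, x₂)₁ = (-0.290, -0.743).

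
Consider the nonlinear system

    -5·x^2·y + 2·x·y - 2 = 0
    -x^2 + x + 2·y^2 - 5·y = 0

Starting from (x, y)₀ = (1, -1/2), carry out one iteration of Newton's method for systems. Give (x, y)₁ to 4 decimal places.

At (1, -1/2): F = (-0.5000, 3.0000).
Jacobian J = [[-10·x·y + 2·y, -5·x^2 + 2·x], [-2·x + 1, 4·y - 5]].
At the point, J = [[4.0000, -3.0000], [-1.0000, -7.0000]] (det J = -31.0000).
Solving J·Δ = −F gives Δ = (0.4032, 0.3710).
Then the next iterate is (x, y)₁ = (1.4032, -0.1290).

(1.4032, -0.1290)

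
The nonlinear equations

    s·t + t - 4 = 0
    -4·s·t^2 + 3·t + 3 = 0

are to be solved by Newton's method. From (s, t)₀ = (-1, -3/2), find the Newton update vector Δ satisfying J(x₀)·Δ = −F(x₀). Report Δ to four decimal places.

At (-1, -3/2): F = (-4.0000, 7.5000).
Jacobian J = [[t, s + 1], [-4·t^2, -8·s·t + 3]].
At the point, J = [[-1.5000, 0.0000], [-9.0000, -9.0000]] (det J = 13.5000).
Solving J·Δ = −F gives Δ = (-2.6667, 3.5000).

(-2.6667, 3.5000)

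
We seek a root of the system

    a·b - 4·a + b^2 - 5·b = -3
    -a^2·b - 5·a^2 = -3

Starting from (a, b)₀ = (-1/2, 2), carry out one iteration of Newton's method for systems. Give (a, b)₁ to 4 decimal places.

(-0.7159, 0.9545)

At (-1/2, 2): F = (-2.0000, 1.2500).
Jacobian J = [[b - 4, a + 2·b - 5], [-2·a·b - 10·a, -a^2]].
At the point, J = [[-2.0000, -1.5000], [7.0000, -0.2500]] (det J = 11.0000).
Solving J·Δ = −F gives Δ = (-0.2159, -1.0455).
Then the next iterate is (a, b)₁ = (-0.7159, 0.9545).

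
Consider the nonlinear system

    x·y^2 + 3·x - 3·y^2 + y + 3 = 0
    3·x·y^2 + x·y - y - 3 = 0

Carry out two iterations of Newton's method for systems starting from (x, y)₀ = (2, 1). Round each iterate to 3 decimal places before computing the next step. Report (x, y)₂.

(0.750, 1.682)

At (2, 1): F = (9.000, 4.000).
Jacobian J = [[y^2 + 3, 2·x·y - 6·y + 1], [3·y^2 + y, 6·x·y + x - 1]].
At the point, J = [[4.000, -1.000], [4.000, 13.000]] (det J = 56.000).
Solving J·Δ = −F gives Δ = (-2.161, 0.357).
Then the next iterate is (x, y)₁ = (-0.161, 1.357).
Round to (-0.161, 1.357) and repeat: F = (-1.94682, -5.46490), J = [[4.84145, -7.57895], [6.88135, -2.47186]].
Δ = (0.911, 0.325), so (x, y)₂ = (0.750, 1.682).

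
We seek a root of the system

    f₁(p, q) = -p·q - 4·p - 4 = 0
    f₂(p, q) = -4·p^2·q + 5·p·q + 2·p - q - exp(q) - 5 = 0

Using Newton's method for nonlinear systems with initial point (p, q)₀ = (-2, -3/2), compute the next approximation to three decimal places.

(-1.293, -1.117)

At (-2, -3/2): F = (1.000, 31.27687).
Jacobian J = [[-q - 4, -p], [-8·p·q + 5·q + 2, -4·p^2 + 5·p - exp(q) - 1]].
At the point, J = [[-2.500, 2.000], [-29.500, -27.22313]] (det J = 127.05783).
Solving J·Δ = −F gives Δ = (0.707, 0.383).
Then the next iterate is (p, q)₁ = (-1.293, -1.117).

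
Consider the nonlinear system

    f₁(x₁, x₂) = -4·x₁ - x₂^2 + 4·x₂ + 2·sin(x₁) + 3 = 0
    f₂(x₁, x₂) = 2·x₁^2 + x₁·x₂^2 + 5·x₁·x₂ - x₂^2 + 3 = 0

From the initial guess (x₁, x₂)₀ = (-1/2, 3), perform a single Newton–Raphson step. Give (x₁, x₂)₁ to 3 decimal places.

At (-1/2, 3): F = (7.04115, -17.500).
Jacobian J = [[2·cos(x₁) - 4, -2·x₂ + 4], [4·x₁ + x₂^2 + 5·x₂, 2·x₁·x₂ + 5·x₁ - 2·x₂]].
At the point, J = [[-2.24483, -2.000], [22.000, -11.500]] (det J = 69.81560).
Solving J·Δ = −F gives Δ = (1.661, 1.656).
Then the next iterate is (x₁, x₂)₁ = (1.161, 4.656).

(1.161, 4.656)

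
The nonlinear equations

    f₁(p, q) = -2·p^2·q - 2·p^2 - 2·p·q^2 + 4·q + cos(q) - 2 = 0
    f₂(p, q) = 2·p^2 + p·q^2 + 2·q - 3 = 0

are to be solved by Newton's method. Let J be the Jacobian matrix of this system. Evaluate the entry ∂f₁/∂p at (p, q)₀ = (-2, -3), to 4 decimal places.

∂f₁/∂p = -4·p·q - 4·p - 2·q^2.
At (-2, -3) this is -34.0000.

-34.0000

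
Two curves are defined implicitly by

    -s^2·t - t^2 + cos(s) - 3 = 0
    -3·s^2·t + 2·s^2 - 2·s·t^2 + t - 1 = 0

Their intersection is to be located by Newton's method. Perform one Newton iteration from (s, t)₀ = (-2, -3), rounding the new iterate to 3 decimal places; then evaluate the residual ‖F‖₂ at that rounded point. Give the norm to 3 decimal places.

21.342

At (-2, -3): F = (-0.41615, 76.000).
Jacobian J = [[-2·s·t - sin(s), -s^2 - 2·t], [-6·s·t + 4·s - 2·t^2, -3·s^2 - 4·s·t + 1]].
At the point, J = [[-11.09070, 2.000], [-62.000, -35.000]] (det J = 512.17459).
Solving J·Δ = −F gives Δ = (0.268, 1.696).
Then the next iterate is (s, t)₁ = (-1.732, -1.304).
Re-evaluating at (-1.732, -1.304): F = (-0.94915, 21.32120), so ‖F‖₂ = 21.342.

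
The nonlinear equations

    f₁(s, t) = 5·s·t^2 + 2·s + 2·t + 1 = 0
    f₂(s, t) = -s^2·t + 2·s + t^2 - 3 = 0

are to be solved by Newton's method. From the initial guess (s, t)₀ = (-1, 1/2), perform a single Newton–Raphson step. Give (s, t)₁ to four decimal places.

(0.7500, 1.9792)

At (-1, 1/2): F = (-1.2500, -5.2500).
Jacobian J = [[5·t^2 + 2, 10·s·t + 2], [-2·s·t + 2, -s^2 + 2·t]].
At the point, J = [[3.2500, -3.0000], [3.0000, 0.0000]] (det J = 9.0000).
Solving J·Δ = −F gives Δ = (1.7500, 1.4792).
Then the next iterate is (s, t)₁ = (0.7500, 1.9792).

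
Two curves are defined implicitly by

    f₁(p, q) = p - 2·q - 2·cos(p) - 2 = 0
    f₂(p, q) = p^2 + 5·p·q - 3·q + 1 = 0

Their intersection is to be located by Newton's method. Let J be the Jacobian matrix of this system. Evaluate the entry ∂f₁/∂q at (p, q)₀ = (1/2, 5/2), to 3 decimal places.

-2.000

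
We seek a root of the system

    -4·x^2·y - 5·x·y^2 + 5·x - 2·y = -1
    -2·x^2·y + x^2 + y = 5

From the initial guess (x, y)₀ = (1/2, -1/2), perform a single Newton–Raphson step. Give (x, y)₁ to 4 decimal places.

(0.5806, 9.1774)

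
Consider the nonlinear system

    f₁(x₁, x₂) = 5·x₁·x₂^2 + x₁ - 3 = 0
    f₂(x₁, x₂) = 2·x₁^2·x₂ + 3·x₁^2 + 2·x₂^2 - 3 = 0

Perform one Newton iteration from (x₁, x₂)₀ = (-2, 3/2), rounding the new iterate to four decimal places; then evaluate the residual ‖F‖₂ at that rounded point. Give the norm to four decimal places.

11.3242

At (-2, 3/2): F = (-27.5000, 25.5000).
Jacobian J = [[5·x₂^2 + 1, 10·x₁·x₂], [4·x₁·x₂ + 6·x₁, 2·x₁^2 + 4·x₂]].
At the point, J = [[12.2500, -30.0000], [-24.0000, 14.0000]] (det J = -548.5000).
Solving J·Δ = −F gives Δ = (0.6928, -0.6338).
Then the next iterate is (x₁, x₂)₁ = (-1.3072, 0.8662).
Re-evaluating at (-1.3072, 0.8662): F = (-9.211177, 6.587197), so ‖F‖₂ = 11.3242.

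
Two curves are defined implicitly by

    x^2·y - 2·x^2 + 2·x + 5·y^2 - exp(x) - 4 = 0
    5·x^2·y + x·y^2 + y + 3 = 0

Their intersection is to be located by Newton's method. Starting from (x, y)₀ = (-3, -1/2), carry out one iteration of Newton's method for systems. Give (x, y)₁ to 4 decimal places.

(-1.1149, -0.6632)

At (-3, -1/2): F = (-31.299787, -20.7500).
Jacobian J = [[2·x·y - 4·x - exp(x) + 2, x^2 + 10·y], [10·x·y + y^2, 5·x^2 + 2·x·y + 1]].
At the point, J = [[16.950213, 4.0000], [15.2500, 49.0000]] (det J = 769.560434).
Solving J·Δ = −F gives Δ = (1.8851, -0.1632).
Then the next iterate is (x, y)₁ = (-1.1149, -0.6632).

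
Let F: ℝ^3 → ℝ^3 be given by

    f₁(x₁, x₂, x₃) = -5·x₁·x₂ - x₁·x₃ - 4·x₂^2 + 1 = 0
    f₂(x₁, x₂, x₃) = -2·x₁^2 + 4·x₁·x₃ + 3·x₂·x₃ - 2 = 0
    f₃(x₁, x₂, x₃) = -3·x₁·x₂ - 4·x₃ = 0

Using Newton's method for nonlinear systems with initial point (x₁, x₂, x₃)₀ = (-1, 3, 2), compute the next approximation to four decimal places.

(-1.2342, 2.2744, 2.2328)

At (-1, 3, 2): F = (-18.0000, 6.0000, 1.0000).
Jacobian J = [[-5·x₂ - x₃, -5·x₁ - 8·x₂, -x₁], [-4·x₁ + 4·x₃, 3·x₃, 4·x₁ + 3·x₂], [-3·x₂, -3·x₁, -4]].
At the point, J = [[-17.0000, -19.0000, 1.0000], [12.0000, 6.0000, 5.0000], [-9.0000, 3.0000, -4.0000]] (det J = 696.0000).
Solving J·Δ = −F gives Δ = (-0.2342, -0.7256, 0.2328).
Then the next iterate is (x₁, x₂, x₃)₁ = (-1.2342, 2.2744, 2.2328).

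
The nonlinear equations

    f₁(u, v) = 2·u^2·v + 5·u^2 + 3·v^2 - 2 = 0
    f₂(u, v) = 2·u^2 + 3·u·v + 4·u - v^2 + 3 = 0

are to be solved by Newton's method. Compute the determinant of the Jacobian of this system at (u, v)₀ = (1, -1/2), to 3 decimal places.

J = [[4·u·v + 10·u, 2·u^2 + 6·v], [4·u + 3·v + 4, 3·u - 2·v]].
At the point, J = [[8.000, -1.000], [6.500, 4.000]].
det J = 38.500.

38.500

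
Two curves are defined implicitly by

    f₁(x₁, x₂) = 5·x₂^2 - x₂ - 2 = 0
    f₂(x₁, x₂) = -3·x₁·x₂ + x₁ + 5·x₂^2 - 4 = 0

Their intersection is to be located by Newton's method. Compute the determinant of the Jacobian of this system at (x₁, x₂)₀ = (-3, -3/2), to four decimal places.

88.0000

J = [[0, 10·x₂ - 1], [-3·x₂ + 1, -3·x₁ + 10·x₂]].
At the point, J = [[0.0000, -16.0000], [5.5000, -6.0000]].
det J = 88.0000.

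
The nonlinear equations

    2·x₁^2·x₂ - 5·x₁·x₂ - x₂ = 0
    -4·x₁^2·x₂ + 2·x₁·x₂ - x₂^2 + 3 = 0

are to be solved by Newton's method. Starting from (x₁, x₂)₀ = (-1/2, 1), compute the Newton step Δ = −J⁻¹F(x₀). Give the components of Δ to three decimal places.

At (-1/2, 1): F = (2.000, 0.000).
Jacobian J = [[4·x₁·x₂ - 5·x₂, 2·x₁^2 - 5·x₁ - 1], [-8·x₁·x₂ + 2·x₂, -4·x₁^2 + 2·x₁ - 2·x₂]].
At the point, J = [[-7.000, 2.000], [6.000, -4.000]] (det J = 16.000).
Solving J·Δ = −F gives Δ = (0.500, 0.750).

(0.500, 0.750)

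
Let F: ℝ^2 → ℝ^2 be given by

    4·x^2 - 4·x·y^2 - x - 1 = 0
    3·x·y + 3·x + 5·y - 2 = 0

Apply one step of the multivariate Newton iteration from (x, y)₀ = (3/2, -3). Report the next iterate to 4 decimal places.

(24.0465, 13.9767)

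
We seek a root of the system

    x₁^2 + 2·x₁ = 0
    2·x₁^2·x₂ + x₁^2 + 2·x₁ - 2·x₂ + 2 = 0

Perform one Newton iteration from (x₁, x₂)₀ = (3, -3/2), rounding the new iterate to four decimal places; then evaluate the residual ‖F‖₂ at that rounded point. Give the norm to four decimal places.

At (3, -3/2): F = (15.0000, -7.0000).
Jacobian J = [[2·x₁ + 2, 0], [4·x₁·x₂ + 2·x₁ + 2, 2·x₁^2 - 2]].
At the point, J = [[8.0000, 0.0000], [-10.0000, 16.0000]] (det J = 128.0000).
Solving J·Δ = −F gives Δ = (-1.8750, -0.7344).
Then the next iterate is (x₁, x₂)₁ = (1.1250, -2.2344).
Re-evaluating at (1.1250, -2.2344): F = (3.515625, 4.3286), so ‖F‖₂ = 5.5764.

5.5764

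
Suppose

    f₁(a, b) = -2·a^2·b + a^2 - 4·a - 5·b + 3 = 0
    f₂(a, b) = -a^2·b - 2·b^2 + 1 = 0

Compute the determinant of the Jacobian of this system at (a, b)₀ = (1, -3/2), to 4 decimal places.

J = [[-4·a·b + 2·a - 4, -2·a^2 - 5], [-2·a·b, -a^2 - 4·b]].
At the point, J = [[4.0000, -7.0000], [3.0000, 5.0000]].
det J = 41.0000.

41.0000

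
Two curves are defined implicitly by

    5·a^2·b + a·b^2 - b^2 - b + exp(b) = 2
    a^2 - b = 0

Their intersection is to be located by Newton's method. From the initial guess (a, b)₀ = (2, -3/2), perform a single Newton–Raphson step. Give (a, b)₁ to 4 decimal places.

At (2, -3/2): F = (-28.026870, 5.5000).
Jacobian J = [[10·a·b + b^2, 5·a^2 + 2·a·b - 2·b + exp(b) - 1], [2·a, -1]].
At the point, J = [[-27.7500, 16.223130], [4.0000, -1.0000]] (det J = -37.142521).
Solving J·Δ = −F gives Δ = (-1.6477, -1.0909).
Then the next iterate is (a, b)₁ = (0.3523, -2.5909).

(0.3523, -2.5909)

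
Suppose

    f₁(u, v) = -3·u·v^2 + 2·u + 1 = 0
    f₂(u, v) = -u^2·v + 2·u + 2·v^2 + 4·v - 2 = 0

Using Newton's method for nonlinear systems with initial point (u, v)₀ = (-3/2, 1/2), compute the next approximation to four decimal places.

At (-3/2, 1/2): F = (-0.8750, -3.6250).
Jacobian J = [[-3·v^2 + 2, -6·u·v], [-2·u·v + 2, -u^2 + 4·v + 4]].
At the point, J = [[1.2500, 4.5000], [3.5000, 3.7500]] (det J = -11.0625).
Solving J·Δ = −F gives Δ = (1.1780, -0.1328).
Then the next iterate is (u, v)₁ = (-0.3220, 0.3672).

(-0.3220, 0.3672)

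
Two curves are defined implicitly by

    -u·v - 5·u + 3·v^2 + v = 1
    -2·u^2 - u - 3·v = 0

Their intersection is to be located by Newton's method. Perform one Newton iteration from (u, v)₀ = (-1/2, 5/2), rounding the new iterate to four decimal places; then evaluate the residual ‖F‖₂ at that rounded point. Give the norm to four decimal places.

At (-1/2, 5/2): F = (24.0000, -7.5000).
Jacobian J = [[-v - 5, -u + 6·v + 1], [-4·u - 1, -3]].
At the point, J = [[-7.5000, 16.5000], [1.0000, -3.0000]] (det J = 6.0000).
Solving J·Δ = −F gives Δ = (-8.6250, -5.3750).
Then the next iterate is (u, v)₁ = (-9.1250, -2.8750).
Re-evaluating at (-9.1250, -2.8750): F = (40.3125, -148.781250), so ‖F‖₂ = 154.1459.

154.1459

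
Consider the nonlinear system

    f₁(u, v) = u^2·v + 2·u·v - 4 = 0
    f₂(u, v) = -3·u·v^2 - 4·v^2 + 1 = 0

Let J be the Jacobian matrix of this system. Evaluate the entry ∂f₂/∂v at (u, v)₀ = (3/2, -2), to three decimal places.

34.000

∂f₂/∂v = -6·u·v - 8·v.
At (3/2, -2) this is 34.000.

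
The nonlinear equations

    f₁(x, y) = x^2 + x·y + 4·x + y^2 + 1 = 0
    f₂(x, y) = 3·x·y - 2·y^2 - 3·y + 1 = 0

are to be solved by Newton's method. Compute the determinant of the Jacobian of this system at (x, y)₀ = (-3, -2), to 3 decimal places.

-26.000

J = [[2·x + y + 4, x + 2·y], [3·y, 3·x - 4·y - 3]].
At the point, J = [[-4.000, -7.000], [-6.000, -4.000]].
det J = -26.000.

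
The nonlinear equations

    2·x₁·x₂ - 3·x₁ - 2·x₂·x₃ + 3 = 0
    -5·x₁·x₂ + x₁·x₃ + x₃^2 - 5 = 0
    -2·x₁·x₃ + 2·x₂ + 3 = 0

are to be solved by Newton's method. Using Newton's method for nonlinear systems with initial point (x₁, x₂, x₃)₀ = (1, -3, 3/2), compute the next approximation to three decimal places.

At (1, -3, 3/2): F = (3.000, 13.750, -6.000).
Jacobian J = [[2·x₂ - 3, 2·x₁ - 2·x₃, -2·x₂], [-5·x₂ + x₃, -5·x₁, x₁ + 2·x₃], [-2·x₃, 2, -2·x₁]].
At the point, J = [[-9.000, -1.000, 6.000], [16.500, -5.000, 4.000], [-3.000, 2.000, -2.000]] (det J = 69.000).
Solving J·Δ = −F gives Δ = (0.181, 3.652, 0.380).
Then the next iterate is (x₁, x₂, x₃)₁ = (1.181, 0.652, 1.880).

(1.181, 0.652, 1.880)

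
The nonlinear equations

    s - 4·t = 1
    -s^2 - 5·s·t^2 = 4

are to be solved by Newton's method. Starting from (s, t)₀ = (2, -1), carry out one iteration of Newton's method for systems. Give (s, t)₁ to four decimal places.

(3.7500, 0.6875)

At (2, -1): F = (5.0000, -18.0000).
Jacobian J = [[1, -4], [-2·s - 5·t^2, -10·s·t]].
At the point, J = [[1.0000, -4.0000], [-9.0000, 20.0000]] (det J = -16.0000).
Solving J·Δ = −F gives Δ = (1.7500, 1.6875).
Then the next iterate is (s, t)₁ = (3.7500, 0.6875).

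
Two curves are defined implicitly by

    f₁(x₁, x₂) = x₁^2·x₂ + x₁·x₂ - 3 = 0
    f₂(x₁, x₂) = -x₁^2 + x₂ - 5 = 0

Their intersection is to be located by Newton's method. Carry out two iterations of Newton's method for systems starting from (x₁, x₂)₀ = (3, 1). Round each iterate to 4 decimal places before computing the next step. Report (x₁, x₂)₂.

At (3, 1): F = (9.0000, -13.0000).
Jacobian J = [[2·x₁·x₂ + x₂, x₁^2 + x₁], [-2·x₁, 1]].
At the point, J = [[7.0000, 12.0000], [-6.0000, 1.0000]] (det J = 79.0000).
Solving J·Δ = −F gives Δ = (-2.0886, 0.4684).
Then the next iterate is (x₁, x₂)₁ = (0.9114, 1.4684).
Round to (0.9114, 1.4684) and repeat: F = (-0.441974, -4.362250), J = [[4.145000, 1.742050], [-1.8228, 1.0000]].
Δ = (-0.9777, 2.5801), so (x₁, x₂)₂ = (-0.0663, 4.0485).

(-0.0663, 4.0485)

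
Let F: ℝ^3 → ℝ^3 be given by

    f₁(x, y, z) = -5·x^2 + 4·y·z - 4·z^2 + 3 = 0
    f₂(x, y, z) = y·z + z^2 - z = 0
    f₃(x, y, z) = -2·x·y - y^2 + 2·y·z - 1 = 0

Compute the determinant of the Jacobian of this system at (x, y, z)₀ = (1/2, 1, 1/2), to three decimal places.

-19.000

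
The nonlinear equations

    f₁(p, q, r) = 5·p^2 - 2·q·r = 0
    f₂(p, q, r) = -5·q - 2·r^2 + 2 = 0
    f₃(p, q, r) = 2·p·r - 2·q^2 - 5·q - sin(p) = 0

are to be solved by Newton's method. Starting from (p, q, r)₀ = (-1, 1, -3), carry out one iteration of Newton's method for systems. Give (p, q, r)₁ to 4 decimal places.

(-0.5849, 0.3518, -1.5201)

At (-1, 1, -3): F = (11.0000, -21.0000, -0.158529).
Jacobian J = [[10·p, -2·r, -2·q], [0, -5, -4·r], [2·r - cos(p), -4·q - 5, 2·p]].
At the point, J = [[-10.0000, 6.0000, -2.0000], [0.0000, -5.0000, 12.0000], [-6.540302, -9.0000, -2.0000]] (det J = -1585.498743).
Solving J·Δ = −F gives Δ = (0.4151, -0.6482, 1.4799).
Then the next iterate is (p, q, r)₁ = (-0.5849, 0.3518, -1.5201).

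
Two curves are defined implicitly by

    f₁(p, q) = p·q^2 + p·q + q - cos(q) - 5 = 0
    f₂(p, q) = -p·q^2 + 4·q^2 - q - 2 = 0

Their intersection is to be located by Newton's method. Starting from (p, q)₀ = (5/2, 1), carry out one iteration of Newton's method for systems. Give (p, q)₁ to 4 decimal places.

(1.3808, 1.1904)

At (5/2, 1): F = (0.459698, -1.5000).
Jacobian J = [[q^2 + q, 2·p·q + p + sin(q) + 1], [-q^2, -2·p·q + 8·q - 1]].
At the point, J = [[2.0000, 9.341471], [-1.0000, 2.0000]] (det J = 13.341471).
Solving J·Δ = −F gives Δ = (-1.1192, 0.1904).
Then the next iterate is (p, q)₁ = (1.3808, 1.1904).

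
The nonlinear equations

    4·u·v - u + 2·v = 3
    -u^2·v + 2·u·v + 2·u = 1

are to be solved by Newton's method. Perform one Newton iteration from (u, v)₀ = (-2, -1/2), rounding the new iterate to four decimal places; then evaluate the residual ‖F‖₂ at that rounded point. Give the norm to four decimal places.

1.6155

At (-2, -1/2): F = (2.0000, -1.0000).
Jacobian J = [[4·v - 1, 4·u + 2], [-2·u·v + 2·v + 2, -u^2 + 2·u]].
At the point, J = [[-3.0000, -6.0000], [-1.0000, -8.0000]] (det J = 18.0000).
Solving J·Δ = −F gives Δ = (1.2222, -0.2778).
Then the next iterate is (u, v)₁ = (-0.7778, -0.7778).
Re-evaluating at (-0.7778, -0.7778): F = (-1.357909, -0.875106), so ‖F‖₂ = 1.6155.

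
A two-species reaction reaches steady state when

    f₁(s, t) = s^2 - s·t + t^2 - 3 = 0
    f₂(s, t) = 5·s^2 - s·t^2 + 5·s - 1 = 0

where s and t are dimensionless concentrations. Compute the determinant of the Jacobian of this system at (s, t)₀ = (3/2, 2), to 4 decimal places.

-46.0000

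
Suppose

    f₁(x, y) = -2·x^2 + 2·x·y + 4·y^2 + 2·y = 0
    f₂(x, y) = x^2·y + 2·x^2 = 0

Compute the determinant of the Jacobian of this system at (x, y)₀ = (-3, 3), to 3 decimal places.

762.000

J = [[-4·x + 2·y, 2·x + 8·y + 2], [2·x·y + 4·x, x^2]].
At the point, J = [[18.000, 20.000], [-30.000, 9.000]].
det J = 762.000.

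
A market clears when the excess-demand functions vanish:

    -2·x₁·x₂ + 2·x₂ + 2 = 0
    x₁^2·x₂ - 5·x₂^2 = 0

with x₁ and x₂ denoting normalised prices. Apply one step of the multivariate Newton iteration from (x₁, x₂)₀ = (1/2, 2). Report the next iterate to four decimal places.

At (1/2, 2): F = (4.0000, -19.5000).
Jacobian J = [[-2·x₂, -2·x₁ + 2], [2·x₁·x₂, x₁^2 - 10·x₂]].
At the point, J = [[-4.0000, 1.0000], [2.0000, -19.7500]] (det J = 77.0000).
Solving J·Δ = −F gives Δ = (0.7727, -0.9091).
Then the next iterate is (x₁, x₂)₁ = (1.2727, 1.0909).

(1.2727, 1.0909)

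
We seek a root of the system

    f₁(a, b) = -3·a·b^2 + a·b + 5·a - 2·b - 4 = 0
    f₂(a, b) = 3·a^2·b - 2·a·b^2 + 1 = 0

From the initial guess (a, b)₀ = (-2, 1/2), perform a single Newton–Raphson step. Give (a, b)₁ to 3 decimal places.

At (-2, 1/2): F = (-14.500, 8.000).
Jacobian J = [[-3·b^2 + b + 5, -6·a·b + a - 2], [6·a·b - 2·b^2, 3·a^2 - 4·a·b]].
At the point, J = [[4.750, 2.000], [-6.500, 16.000]] (det J = 89.000).
Solving J·Δ = −F gives Δ = (2.787, 0.632).
Then the next iterate is (a, b)₁ = (0.787, 1.132).

(0.787, 1.132)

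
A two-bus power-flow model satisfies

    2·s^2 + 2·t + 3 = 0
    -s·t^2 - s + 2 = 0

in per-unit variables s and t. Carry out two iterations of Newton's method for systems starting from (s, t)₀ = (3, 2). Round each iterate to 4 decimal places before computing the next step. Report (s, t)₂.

(-4.2813, 7.5914)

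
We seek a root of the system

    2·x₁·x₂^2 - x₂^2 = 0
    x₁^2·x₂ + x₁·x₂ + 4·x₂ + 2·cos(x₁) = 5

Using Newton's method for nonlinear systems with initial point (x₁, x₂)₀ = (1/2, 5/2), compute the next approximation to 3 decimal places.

At (1/2, 5/2): F = (0.000, 8.63017).
Jacobian J = [[2·x₂^2, 4·x₁·x₂ - 2·x₂], [2·x₁·x₂ + x₂ - 2·sin(x₁), x₁^2 + x₁ + 4]].
At the point, J = [[12.500, 0.000], [4.04115, 4.750]] (det J = 59.375).
Solving J·Δ = −F gives Δ = (0.000, -1.817).
Then the next iterate is (x₁, x₂)₁ = (0.500, 0.683).

(0.500, 0.683)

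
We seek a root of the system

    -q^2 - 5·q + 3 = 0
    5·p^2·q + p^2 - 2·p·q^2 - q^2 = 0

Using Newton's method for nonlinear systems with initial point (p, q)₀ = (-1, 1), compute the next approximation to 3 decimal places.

At (-1, 1): F = (-3.000, 7.000).
Jacobian J = [[0, -2·q - 5], [10·p·q + 2·p - 2·q^2, 5·p^2 - 4·p·q - 2·q]].
At the point, J = [[0.000, -7.000], [-14.000, 7.000]] (det J = -98.000).
Solving J·Δ = −F gives Δ = (0.286, -0.429).
Then the next iterate is (p, q)₁ = (-0.714, 0.571).

(-0.714, 0.571)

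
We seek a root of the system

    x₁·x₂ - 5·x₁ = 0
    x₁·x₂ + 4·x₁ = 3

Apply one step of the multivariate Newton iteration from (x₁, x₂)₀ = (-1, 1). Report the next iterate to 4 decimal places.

(0.3333, -0.3333)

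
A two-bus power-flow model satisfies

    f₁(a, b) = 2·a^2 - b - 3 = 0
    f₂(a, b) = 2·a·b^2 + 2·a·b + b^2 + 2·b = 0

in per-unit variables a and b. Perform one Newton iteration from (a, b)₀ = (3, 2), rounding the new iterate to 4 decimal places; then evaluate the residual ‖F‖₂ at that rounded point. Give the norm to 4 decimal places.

At (3, 2): F = (13.0000, 44.0000).
Jacobian J = [[4·a, -1], [2·b^2 + 2·b, 4·a·b + 2·a + 2·b + 2]].
At the point, J = [[12.0000, -1.0000], [12.0000, 36.0000]] (det J = 444.0000).
Solving J·Δ = −F gives Δ = (-1.1532, -0.8378).
Then the next iterate is (a, b)₁ = (1.8468, 1.1622).
Re-evaluating at (1.8468, 1.1622): F = (2.659140, 12.956789), so ‖F‖₂ = 13.2268.

13.2268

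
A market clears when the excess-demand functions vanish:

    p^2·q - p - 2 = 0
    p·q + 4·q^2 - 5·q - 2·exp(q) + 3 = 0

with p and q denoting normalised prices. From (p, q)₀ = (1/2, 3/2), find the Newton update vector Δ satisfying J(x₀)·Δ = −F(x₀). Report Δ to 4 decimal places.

(3.6487, 1.2025)

At (1/2, 3/2): F = (-2.1250, -3.713378).
Jacobian J = [[2·p·q - 1, p^2], [q, p + 8·q - 2·exp(q) - 5]].
At the point, J = [[0.5000, 0.2500], [1.5000, -1.463378]] (det J = -1.106689).
Solving J·Δ = −F gives Δ = (3.6487, 1.2025).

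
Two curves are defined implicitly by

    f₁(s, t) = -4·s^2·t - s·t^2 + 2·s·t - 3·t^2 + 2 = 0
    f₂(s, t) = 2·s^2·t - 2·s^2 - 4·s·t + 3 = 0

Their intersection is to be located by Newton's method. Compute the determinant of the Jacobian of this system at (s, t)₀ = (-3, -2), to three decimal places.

168.000

J = [[-8·s·t - t^2 + 2·t, -4·s^2 - 2·s·t + 2·s - 6·t], [4·s·t - 4·s - 4·t, 2·s^2 - 4·s]].
At the point, J = [[-56.000, -42.000], [44.000, 30.000]].
det J = 168.000.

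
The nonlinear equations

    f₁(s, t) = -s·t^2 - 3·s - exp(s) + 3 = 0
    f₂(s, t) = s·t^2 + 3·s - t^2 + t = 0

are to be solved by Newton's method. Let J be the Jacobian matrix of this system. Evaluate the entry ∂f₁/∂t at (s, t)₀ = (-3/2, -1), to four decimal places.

∂f₁/∂t = -2·s·t.
At (-3/2, -1) this is -3.0000.

-3.0000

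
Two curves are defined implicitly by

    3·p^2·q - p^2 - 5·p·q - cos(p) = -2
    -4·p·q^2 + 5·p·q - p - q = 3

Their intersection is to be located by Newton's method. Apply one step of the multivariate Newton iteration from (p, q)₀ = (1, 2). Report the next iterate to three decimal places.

(1.767, 0.553)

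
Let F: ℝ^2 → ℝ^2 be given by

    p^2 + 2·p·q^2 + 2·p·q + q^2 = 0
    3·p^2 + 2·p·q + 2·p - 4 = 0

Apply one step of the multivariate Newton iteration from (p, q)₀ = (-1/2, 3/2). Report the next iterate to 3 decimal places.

(-1.500, -6.250)

At (-1/2, 3/2): F = (-1.250, -5.750).
Jacobian J = [[2·p + 2·q^2 + 2·q, 4·p·q + 2·p + 2·q], [6·p + 2·q + 2, 2·p]].
At the point, J = [[6.500, -1.000], [2.000, -1.000]] (det J = -4.500).
Solving J·Δ = −F gives Δ = (-1.000, -7.750).
Then the next iterate is (p, q)₁ = (-1.500, -6.250).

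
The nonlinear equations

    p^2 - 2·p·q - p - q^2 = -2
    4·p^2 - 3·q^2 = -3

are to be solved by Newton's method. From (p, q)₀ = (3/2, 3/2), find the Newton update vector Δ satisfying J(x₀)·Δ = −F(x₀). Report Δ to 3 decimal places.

At (3/2, 3/2): F = (-4.000, 5.250).
Jacobian J = [[2·p - 2·q - 1, -2·p - 2·q], [8·p, -6·q]].
At the point, J = [[-1.000, -6.000], [12.000, -9.000]] (det J = 81.000).
Solving J·Δ = −F gives Δ = (-0.833, -0.528).

(-0.833, -0.528)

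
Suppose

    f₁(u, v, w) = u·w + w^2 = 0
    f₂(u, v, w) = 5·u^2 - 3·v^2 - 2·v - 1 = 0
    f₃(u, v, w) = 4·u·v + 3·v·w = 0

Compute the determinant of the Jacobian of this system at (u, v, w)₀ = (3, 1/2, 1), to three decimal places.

J = [[w, 0, u + 2·w], [10·u, -6·v - 2, 0], [4·v, 4·u + 3·w, 3·v]].
At the point, J = [[1.000, 0.000, 5.000], [30.000, -5.000, 0.000], [2.000, 15.000, 1.500]].
det J = 2292.500.

2292.500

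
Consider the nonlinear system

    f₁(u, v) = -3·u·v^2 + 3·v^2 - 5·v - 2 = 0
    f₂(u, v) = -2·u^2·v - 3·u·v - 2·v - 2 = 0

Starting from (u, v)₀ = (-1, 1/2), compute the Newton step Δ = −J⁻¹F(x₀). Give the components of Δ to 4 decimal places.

At (-1, 1/2): F = (-3.0000, -2.5000).
Jacobian J = [[-3·v^2, -6·u·v + 6·v - 5], [-4·u·v - 3·v, -2·u^2 - 3·u - 2]].
At the point, J = [[-0.7500, 1.0000], [0.5000, -1.0000]] (det J = 0.2500).
Solving J·Δ = −F gives Δ = (-22.0000, -13.5000).

(-22.0000, -13.5000)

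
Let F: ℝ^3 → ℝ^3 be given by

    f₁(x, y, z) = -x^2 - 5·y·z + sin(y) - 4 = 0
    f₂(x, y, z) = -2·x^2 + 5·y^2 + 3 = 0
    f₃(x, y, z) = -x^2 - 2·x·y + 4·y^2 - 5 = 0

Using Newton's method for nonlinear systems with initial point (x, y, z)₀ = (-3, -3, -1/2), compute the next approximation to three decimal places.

(-0.083, -0.833, -0.509)

At (-3, -3, -1/2): F = (-20.64112, 30.000, 4.000).
Jacobian J = [[-2·x, -5·z + cos(y), -5·y], [-4·x, 10·y, 0], [-2·x - 2·y, -2·x + 8·y, 0]].
At the point, J = [[6.000, 1.51001, 15.000], [12.000, -30.000, 0.000], [12.000, -18.000, 0.000]] (det J = 2160.000).
Solving J·Δ = −F gives Δ = (2.917, 2.167, -0.009).
Then the next iterate is (x, y, z)₁ = (-0.083, -0.833, -0.509).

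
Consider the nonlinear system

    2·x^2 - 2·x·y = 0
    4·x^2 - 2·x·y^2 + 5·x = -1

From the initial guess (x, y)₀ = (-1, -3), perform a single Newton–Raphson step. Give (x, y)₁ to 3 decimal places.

At (-1, -3): F = (-4.000, 18.000).
Jacobian J = [[4·x - 2·y, -2·x], [8·x - 2·y^2 + 5, -4·x·y]].
At the point, J = [[2.000, 2.000], [-21.000, -12.000]] (det J = 18.000).
Solving J·Δ = −F gives Δ = (-0.667, 2.667).
Then the next iterate is (x, y)₁ = (-1.667, -0.333).

(-1.667, -0.333)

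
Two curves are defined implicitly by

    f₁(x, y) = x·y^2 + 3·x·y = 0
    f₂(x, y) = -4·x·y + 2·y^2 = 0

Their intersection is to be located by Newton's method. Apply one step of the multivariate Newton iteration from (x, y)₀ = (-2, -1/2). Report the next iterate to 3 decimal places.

(-4.000, 0.750)

At (-2, -1/2): F = (2.500, -3.500).
Jacobian J = [[y^2 + 3·y, 2·x·y + 3·x], [-4·y, -4·x + 4·y]].
At the point, J = [[-1.250, -4.000], [2.000, 6.000]] (det J = 0.500).
Solving J·Δ = −F gives Δ = (-2.000, 1.250).
Then the next iterate is (x, y)₁ = (-4.000, 0.750).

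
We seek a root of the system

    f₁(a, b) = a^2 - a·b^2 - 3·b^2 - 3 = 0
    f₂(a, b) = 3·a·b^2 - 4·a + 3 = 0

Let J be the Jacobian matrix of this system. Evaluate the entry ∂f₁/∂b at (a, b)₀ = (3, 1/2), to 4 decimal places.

∂f₁/∂b = -2·a·b - 6·b.
At (3, 1/2) this is -6.0000.

-6.0000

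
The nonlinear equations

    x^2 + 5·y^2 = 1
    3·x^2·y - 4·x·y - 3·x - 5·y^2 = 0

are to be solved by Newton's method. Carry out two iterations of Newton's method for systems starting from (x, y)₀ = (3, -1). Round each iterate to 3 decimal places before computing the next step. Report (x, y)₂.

(11.824, -5.900)

At (3, -1): F = (13.000, -29.000).
Jacobian J = [[2·x, 10·y], [6·x·y - 4·y - 3, 3·x^2 - 4·x - 10·y]].
At the point, J = [[6.000, -10.000], [-17.000, 25.000]] (det J = -20.000).
Solving J·Δ = −F gives Δ = (1.750, 2.350).
Then the next iterate is (x, y)₁ = (4.750, 1.350).
Round to (4.750, 1.350) and repeat: F = (30.675, 42.36563), J = [[9.500, 13.500], [30.075, 35.18750]].
Δ = (7.074, -7.250), so (x, y)₂ = (11.824, -5.900).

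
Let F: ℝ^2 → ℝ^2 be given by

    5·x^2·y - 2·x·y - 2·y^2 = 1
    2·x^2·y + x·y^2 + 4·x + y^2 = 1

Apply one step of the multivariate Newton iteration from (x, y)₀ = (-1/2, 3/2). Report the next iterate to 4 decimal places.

(-1.4610, 3.6241)

At (-1/2, 3/2): F = (-2.1250, -1.1250).
Jacobian J = [[10·x·y - 2·y, 5·x^2 - 2·x - 4·y], [4·x·y + y^2 + 4, 2·x^2 + 2·x·y + 2·y]].
At the point, J = [[-10.5000, -3.7500], [3.2500, 2.0000]] (det J = -8.8125).
Solving J·Δ = −F gives Δ = (-0.9610, 2.1241).
Then the next iterate is (x, y)₁ = (-1.4610, 3.6241).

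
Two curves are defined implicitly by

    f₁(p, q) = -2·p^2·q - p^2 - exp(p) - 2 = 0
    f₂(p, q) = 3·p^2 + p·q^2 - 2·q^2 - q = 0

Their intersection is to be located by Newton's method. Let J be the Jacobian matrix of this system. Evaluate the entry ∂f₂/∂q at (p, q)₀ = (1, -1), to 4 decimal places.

1.0000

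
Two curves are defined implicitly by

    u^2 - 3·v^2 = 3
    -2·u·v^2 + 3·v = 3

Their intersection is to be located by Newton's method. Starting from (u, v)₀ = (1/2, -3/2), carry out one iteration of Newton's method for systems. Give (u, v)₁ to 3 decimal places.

At (1/2, -3/2): F = (-9.500, -9.750).
Jacobian J = [[2·u, -6·v], [-2·v^2, -4·u·v + 3]].
At the point, J = [[1.000, 9.000], [-4.500, 6.000]] (det J = 46.500).
Solving J·Δ = −F gives Δ = (-0.661, 1.129).
Then the next iterate is (u, v)₁ = (-0.161, -0.371).

(-0.161, -0.371)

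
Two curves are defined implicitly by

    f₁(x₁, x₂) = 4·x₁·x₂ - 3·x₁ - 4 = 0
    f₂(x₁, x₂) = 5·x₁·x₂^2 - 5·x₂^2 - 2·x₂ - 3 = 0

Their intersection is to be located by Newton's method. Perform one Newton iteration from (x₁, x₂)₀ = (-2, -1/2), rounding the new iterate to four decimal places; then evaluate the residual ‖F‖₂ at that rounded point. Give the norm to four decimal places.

At (-2, -1/2): F = (6.0000, -5.7500).
Jacobian J = [[4·x₂ - 3, 4·x₁], [5·x₂^2, 10·x₁·x₂ - 10·x₂ - 2]].
At the point, J = [[-5.0000, -8.0000], [1.2500, 13.0000]] (det J = -55.0000).
Solving J·Δ = −F gives Δ = (0.5818, 0.3864).
Then the next iterate is (x₁, x₂)₁ = (-1.4182, -0.1136).
Re-evaluating at (-1.4182, -0.1136): F = (0.899030, -2.928834), so ‖F‖₂ = 3.0637.

3.0637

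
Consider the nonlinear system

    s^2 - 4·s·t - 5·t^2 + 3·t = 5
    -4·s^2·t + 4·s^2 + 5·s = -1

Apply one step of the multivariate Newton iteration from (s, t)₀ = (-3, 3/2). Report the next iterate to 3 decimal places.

(-1.729, 1.211)

At (-3, 3/2): F = (15.250, -32.000).
Jacobian J = [[2·s - 4·t, -4·s - 10·t + 3], [-8·s·t + 8·s + 5, -4·s^2]].
At the point, J = [[-12.000, 0.000], [17.000, -36.000]] (det J = 432.000).
Solving J·Δ = −F gives Δ = (1.271, -0.289).
Then the next iterate is (s, t)₁ = (-1.729, 1.211).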